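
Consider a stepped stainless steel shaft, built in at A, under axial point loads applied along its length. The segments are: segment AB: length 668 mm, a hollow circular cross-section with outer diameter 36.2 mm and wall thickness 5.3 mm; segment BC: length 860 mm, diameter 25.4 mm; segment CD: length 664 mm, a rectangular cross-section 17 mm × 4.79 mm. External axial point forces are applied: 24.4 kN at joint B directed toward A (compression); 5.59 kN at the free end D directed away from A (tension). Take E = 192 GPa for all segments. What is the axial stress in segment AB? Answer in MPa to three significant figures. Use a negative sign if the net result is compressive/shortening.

Internal axial forces (sectioning from the free end, tension +): N_CD = 5.59 kN, N_BC = 5.59 kN, N_AB = -18.81 kN.
A_AB = 514.5 mm².
σ_AB = N_AB/A_AB = -18810/514.5 = -36.56 MPa.

-36.6 MPa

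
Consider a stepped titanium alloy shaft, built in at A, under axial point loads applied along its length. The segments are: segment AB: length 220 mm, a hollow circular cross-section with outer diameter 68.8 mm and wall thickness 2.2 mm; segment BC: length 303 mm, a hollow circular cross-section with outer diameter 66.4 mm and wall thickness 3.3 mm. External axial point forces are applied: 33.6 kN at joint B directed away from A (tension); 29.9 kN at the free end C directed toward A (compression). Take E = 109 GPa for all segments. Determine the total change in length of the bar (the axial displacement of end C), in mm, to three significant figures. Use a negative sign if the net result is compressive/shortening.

Internal axial forces (sectioning from the free end, tension +): N_BC = -29.9 kN, N_AB = 3.7 kN.
A_AB = 460.3 mm².
A_BC = 654.2 mm².
δ_AB = 3700·220/(460.3·109000) = 0.01622 mm
δ_BC = -29900·303/(654.2·109000) = -0.1271 mm
δ = Σδ_i = -0.1108 mm.

-0.111 mm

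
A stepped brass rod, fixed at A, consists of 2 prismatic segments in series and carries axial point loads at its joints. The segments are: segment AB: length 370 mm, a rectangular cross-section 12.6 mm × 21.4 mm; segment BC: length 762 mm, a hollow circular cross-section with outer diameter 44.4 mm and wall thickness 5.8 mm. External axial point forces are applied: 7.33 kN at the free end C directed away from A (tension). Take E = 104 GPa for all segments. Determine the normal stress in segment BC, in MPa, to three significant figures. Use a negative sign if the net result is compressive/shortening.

Internal axial forces (sectioning from the free end, tension +): N_BC = 7.33 kN, N_AB = 7.33 kN.
A_BC = 703.3 mm².
σ_BC = N_BC/A_BC = 7330/703.3 = 10.42 MPa.

10.4 MPa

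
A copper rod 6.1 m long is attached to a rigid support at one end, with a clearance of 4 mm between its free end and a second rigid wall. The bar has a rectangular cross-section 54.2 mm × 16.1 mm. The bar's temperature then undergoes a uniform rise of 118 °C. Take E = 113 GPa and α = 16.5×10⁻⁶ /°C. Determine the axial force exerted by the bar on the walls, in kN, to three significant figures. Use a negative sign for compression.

Free thermal expansion αLΔT = 16.5e-6 · 6100 · 118 = 11.88 mm.
The walls engage after the gap closes; constrained expansion = 11.88 − 4 = 7.877 mm.
The walls impose strain ε = −(7.877)/6100 = -1.2913e-03; σ = Eε = 113000 · -1.2913e-03 = -145.9 MPa.
Wall reaction R = σ·A = -145.9·872.6 = -127300 N = -127.3 kN.

-127 kN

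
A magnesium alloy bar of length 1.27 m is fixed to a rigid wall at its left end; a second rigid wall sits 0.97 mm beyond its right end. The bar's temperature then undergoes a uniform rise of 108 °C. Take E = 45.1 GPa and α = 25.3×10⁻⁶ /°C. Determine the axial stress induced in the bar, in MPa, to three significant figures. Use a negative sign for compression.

Free thermal expansion αLΔT = 25.3e-6 · 1270 · 108 = 3.47 mm.
The walls engage after the gap closes; constrained expansion = 3.47 − 0.97 = 2.5 mm.
The walls impose strain ε = −(2.5)/1270 = -1.9686e-03; σ = Eε = 45100 · -1.9686e-03 = -88.78 MPa.

-88.8 MPa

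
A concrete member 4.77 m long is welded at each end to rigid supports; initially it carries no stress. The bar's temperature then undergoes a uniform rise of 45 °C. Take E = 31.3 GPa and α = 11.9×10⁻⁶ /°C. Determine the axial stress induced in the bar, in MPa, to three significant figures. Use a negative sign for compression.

Free thermal expansion αLΔT = 11.9e-6 · 4770 · 45 = 2.554 mm.
The walls impose strain ε = −(2.554)/4770 = -5.3550e-04; σ = Eε = 31300 · -5.3550e-04 = -16.76 MPa.

-16.8 MPa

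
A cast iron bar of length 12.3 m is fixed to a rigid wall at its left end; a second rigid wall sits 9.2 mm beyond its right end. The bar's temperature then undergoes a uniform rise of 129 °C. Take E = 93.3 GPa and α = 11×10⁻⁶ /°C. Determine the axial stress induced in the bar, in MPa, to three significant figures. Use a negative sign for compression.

-62.6 MPa

Free thermal expansion αLΔT = 11e-6 · 12300 · 129 = 17.45 mm.
The walls engage after the gap closes; constrained expansion = 17.45 − 9.2 = 8.254 mm.
The walls impose strain ε = −(8.254)/12300 = -6.7103e-04; σ = Eε = 93300 · -6.7103e-04 = -62.61 MPa.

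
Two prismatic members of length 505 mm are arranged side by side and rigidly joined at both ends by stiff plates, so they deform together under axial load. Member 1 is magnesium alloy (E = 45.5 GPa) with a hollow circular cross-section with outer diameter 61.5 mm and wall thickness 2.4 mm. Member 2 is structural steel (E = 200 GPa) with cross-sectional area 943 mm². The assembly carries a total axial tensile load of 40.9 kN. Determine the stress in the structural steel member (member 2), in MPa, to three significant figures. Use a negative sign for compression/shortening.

39.2 MPa

A_1 = 445.6 mm².
Equal strain + equilibrium ⇒ each member carries load in proportion to AE: A₁E₁ = 20270000 N, A₂E₂ = 188600000 N, ΣAE = 208900000 N.
σ₂ = P·E₂/ΣAE = 40900·200000/208900000 = 39.16 MPa.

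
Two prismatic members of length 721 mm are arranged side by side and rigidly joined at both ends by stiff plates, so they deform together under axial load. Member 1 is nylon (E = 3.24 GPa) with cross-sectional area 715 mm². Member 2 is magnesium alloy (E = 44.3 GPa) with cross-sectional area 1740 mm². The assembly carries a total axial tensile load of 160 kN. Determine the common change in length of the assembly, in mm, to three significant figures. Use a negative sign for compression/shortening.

Equal strain + equilibrium ⇒ each member carries load in proportion to AE: A₁E₁ = 2317000 N, A₂E₂ = 77080000 N, ΣAE = 79400000 N.
δ = PL/ΣAE = 160000·721/79400000 = 1.453 mm.

1.45 mm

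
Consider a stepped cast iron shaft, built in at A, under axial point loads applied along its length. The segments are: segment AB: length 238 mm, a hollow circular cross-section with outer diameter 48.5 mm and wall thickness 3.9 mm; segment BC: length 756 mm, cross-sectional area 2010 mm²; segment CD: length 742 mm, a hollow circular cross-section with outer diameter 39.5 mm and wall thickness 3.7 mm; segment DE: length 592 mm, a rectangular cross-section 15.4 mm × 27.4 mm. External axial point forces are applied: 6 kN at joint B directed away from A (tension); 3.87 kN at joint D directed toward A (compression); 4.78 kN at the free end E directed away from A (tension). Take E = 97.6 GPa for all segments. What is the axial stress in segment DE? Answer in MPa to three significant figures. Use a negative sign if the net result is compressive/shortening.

Internal axial forces (sectioning from the free end, tension +): N_DE = 4.78 kN, N_CD = 0.91 kN, N_BC = 0.91 kN, N_AB = 6.91 kN.
A_DE = 422 mm².
σ_DE = N_DE/A_DE = 4780/422 = 11.33 MPa.

11.3 MPa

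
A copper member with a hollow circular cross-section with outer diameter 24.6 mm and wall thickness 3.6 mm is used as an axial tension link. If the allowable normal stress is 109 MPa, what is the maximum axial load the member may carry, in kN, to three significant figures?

25.9 kN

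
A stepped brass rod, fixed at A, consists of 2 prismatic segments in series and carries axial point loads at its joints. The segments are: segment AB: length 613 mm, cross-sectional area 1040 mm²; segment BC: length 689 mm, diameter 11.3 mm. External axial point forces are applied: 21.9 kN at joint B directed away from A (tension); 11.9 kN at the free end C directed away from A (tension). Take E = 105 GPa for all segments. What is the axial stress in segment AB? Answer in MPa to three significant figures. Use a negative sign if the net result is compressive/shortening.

32.5 MPa

Internal axial forces (sectioning from the free end, tension +): N_BC = 11.9 kN, N_AB = 33.8 kN.
σ_AB = N_AB/A_AB = 33800/1040 = 32.5 MPa.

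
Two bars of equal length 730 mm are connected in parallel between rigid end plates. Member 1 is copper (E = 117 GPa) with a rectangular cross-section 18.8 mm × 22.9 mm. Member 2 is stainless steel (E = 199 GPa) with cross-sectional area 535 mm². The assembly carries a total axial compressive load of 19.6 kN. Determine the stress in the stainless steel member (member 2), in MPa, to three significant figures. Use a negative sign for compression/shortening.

-24.9 MPa

A_1 = 430.5 mm².
Equal strain + equilibrium ⇒ each member carries load in proportion to AE: A₁E₁ = 50370000 N, A₂E₂ = 106500000 N, ΣAE = 156800000 N.
σ₂ = P·E₂/ΣAE = -19600·199000/156800000 = -24.87 MPa.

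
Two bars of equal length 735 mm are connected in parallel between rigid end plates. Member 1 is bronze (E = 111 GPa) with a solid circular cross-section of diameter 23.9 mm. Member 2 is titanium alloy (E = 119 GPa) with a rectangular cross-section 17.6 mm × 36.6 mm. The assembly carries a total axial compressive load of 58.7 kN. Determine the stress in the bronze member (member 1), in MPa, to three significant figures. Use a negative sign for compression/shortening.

A_1 = 448.6 mm².
A_2 = 644.2 mm².
Equal strain + equilibrium ⇒ each member carries load in proportion to AE: A₁E₁ = 49800000 N, A₂E₂ = 76660000 N, ΣAE = 126500000 N.
σ₁ = P·E₁/ΣAE = -58700·111000/126500000 = -51.53 MPa.

-51.5 MPa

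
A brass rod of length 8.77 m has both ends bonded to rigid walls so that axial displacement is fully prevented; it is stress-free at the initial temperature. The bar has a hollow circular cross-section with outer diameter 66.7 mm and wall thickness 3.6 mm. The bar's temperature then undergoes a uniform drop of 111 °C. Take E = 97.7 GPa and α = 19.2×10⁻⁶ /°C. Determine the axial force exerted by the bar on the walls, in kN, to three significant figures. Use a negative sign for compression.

Free thermal expansion αLΔT = 19.2e-6 · 8770 · -111 = -18.69 mm.
The walls impose strain ε = −(-18.69)/8770 = 2.1312e-03; σ = Eε = 97700 · 2.1312e-03 = 208.2 MPa.
Wall reaction R = σ·A = 208.2·713.6 = 148600 N = 148.6 kN.

149 kN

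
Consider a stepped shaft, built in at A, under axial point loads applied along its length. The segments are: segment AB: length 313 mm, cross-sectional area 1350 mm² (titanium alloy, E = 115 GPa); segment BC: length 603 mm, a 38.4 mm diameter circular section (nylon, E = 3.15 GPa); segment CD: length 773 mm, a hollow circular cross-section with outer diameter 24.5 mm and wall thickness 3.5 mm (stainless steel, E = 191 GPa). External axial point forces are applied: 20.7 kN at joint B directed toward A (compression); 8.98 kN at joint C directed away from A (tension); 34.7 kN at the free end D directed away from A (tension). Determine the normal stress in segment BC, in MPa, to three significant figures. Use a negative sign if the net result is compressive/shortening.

Internal axial forces (sectioning from the free end, tension +): N_CD = 34.7 kN, N_BC = 43.68 kN, N_AB = 22.98 kN.
A_BC = 1158 mm².
σ_BC = N_BC/A_BC = 43680/1158 = 37.72 MPa.

37.7 MPa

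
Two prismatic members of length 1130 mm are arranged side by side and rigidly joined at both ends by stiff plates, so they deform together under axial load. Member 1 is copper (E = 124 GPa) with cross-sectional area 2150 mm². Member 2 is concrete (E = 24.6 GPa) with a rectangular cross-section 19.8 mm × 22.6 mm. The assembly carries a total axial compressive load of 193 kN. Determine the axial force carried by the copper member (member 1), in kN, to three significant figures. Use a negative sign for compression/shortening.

A_2 = 447.5 mm².
Equal strain + equilibrium ⇒ each member carries load in proportion to AE: A₁E₁ = 266600000 N, A₂E₂ = 11010000 N, ΣAE = 277600000 N.
F₁ = P·A₁E₁/ΣAE = -193000·266600000/277600000 = -185300 N.

-185 kN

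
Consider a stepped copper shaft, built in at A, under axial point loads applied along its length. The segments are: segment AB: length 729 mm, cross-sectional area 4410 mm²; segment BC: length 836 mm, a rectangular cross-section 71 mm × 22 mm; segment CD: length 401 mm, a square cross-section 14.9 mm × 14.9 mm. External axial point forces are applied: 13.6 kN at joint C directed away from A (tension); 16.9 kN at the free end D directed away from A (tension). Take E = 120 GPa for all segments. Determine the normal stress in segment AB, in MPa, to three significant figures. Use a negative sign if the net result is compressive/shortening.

Internal axial forces (sectioning from the free end, tension +): N_CD = 16.9 kN, N_BC = 30.5 kN, N_AB = 30.5 kN.
σ_AB = N_AB/A_AB = 30500/4410 = 6.916 MPa.

6.92 MPa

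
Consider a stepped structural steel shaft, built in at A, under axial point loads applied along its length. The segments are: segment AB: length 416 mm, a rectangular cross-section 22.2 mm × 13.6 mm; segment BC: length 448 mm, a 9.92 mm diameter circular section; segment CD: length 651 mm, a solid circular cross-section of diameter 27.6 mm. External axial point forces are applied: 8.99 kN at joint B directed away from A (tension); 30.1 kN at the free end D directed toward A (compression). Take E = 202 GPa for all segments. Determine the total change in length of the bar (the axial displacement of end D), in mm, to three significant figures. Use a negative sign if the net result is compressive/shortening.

-1.17 mm

Internal axial forces (sectioning from the free end, tension +): N_CD = -30.1 kN, N_BC = -30.1 kN, N_AB = -21.11 kN.
A_AB = 301.9 mm².
A_BC = 77.29 mm².
A_CD = 598.3 mm².
δ_AB = -21110·416/(301.9·202000) = -0.144 mm
δ_BC = -30100·448/(77.29·202000) = -0.8637 mm
δ_CD = -30100·651/(598.3·202000) = -0.1621 mm
δ = Σδ_i = -1.17 mm.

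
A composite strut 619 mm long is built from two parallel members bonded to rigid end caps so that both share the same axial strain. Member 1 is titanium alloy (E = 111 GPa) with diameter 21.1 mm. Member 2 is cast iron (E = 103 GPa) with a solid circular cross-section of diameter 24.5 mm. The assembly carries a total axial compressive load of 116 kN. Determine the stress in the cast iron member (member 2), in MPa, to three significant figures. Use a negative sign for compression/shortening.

-137 MPa

A_1 = 349.7 mm².
A_2 = 471.4 mm².
Equal strain + equilibrium ⇒ each member carries load in proportion to AE: A₁E₁ = 38810000 N, A₂E₂ = 48560000 N, ΣAE = 87370000 N.
σ₂ = P·E₂/ΣAE = -116000·103000/87370000 = -136.8 MPa.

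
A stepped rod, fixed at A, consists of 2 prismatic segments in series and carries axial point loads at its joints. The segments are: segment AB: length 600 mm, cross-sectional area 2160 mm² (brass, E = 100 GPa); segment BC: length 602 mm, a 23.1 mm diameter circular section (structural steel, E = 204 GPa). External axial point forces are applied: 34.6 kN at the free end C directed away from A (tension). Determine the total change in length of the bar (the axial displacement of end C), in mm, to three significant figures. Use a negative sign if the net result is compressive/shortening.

0.340 mm

Internal axial forces (sectioning from the free end, tension +): N_BC = 34.6 kN, N_AB = 34.6 kN.
A_BC = 419.1 mm².
δ_AB = 34600·600/(2160·100000) = 0.09611 mm
δ_BC = 34600·602/(419.1·204000) = 0.2436 mm
δ = Σδ_i = 0.3397 mm.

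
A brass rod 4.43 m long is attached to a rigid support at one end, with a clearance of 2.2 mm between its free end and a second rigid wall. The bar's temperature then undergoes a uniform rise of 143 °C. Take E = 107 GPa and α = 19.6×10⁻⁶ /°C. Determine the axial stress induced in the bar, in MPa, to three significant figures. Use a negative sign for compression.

Free thermal expansion αLΔT = 19.6e-6 · 4430 · 143 = 12.42 mm.
The walls engage after the gap closes; constrained expansion = 12.42 − 2.2 = 10.22 mm.
The walls impose strain ε = −(10.22)/4430 = -2.3062e-03; σ = Eε = 107000 · -2.3062e-03 = -246.8 MPa.

-247 MPa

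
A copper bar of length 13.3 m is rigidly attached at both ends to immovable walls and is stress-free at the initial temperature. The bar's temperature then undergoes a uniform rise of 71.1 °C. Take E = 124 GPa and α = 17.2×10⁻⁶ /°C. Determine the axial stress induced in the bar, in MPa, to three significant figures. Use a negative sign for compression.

-152 MPa

Free thermal expansion αLΔT = 17.2e-6 · 13300 · 71.1 = 16.26 mm.
The walls impose strain ε = −(16.26)/13300 = -1.2229e-03; σ = Eε = 124000 · -1.2229e-03 = -151.6 MPa.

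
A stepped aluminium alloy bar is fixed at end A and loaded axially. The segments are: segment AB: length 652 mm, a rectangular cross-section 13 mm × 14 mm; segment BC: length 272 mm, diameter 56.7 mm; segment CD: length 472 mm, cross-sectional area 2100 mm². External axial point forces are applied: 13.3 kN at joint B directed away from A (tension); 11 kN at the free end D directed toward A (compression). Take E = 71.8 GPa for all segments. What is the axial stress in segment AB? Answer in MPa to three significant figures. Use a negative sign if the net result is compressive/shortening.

12.6 MPa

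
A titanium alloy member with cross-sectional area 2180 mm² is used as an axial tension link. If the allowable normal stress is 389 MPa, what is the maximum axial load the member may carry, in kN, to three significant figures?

848 kN

P_max = σ_allow · A = 389 · 2180 = 848000 N = 848 kN.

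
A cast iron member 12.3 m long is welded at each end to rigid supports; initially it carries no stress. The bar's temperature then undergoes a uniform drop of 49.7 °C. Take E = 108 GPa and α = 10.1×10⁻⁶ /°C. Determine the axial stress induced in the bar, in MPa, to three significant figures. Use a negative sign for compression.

54.2 MPa

Free thermal expansion αLΔT = 10.1e-6 · 12300 · -49.7 = -6.174 mm.
The walls impose strain ε = −(-6.174)/12300 = 5.0197e-04; σ = Eε = 108000 · 5.0197e-04 = 54.21 MPa.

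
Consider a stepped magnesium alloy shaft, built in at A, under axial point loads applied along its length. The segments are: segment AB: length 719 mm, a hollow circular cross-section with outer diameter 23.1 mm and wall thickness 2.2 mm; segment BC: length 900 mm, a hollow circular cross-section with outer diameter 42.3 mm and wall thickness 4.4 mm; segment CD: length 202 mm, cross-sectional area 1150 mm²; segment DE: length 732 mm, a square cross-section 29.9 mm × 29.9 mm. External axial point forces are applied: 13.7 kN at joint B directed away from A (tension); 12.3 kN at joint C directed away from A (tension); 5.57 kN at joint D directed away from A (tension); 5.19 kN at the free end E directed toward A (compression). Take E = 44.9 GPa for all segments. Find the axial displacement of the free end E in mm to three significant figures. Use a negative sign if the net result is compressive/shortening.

3.32 mm

Internal axial forces (sectioning from the free end, tension +): N_DE = -5.19 kN, N_CD = 0.38 kN, N_BC = 12.68 kN, N_AB = 26.38 kN.
A_AB = 144.5 mm².
A_BC = 523.9 mm².
A_DE = 894 mm².
δ_AB = 26380·719/(144.5·44900) = 2.924 mm
δ_BC = 12680·900/(523.9·44900) = 0.4851 mm
δ_CD = 380·202/(1150·44900) = 0.001487 mm
δ_DE = -5190·732/(894·44900) = -0.09464 mm
δ = Σδ_i = 3.316 mm.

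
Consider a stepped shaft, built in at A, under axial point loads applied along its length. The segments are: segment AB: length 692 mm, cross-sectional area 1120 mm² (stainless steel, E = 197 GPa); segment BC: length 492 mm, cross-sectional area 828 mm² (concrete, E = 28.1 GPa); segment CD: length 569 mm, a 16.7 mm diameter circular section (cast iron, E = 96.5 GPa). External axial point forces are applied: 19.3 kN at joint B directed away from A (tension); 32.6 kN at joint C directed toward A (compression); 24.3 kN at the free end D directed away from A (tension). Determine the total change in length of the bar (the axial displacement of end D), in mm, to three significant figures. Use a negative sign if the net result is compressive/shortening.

0.513 mm

Internal axial forces (sectioning from the free end, tension +): N_CD = 24.3 kN, N_BC = -8.3 kN, N_AB = 11 kN.
A_CD = 219 mm².
δ_AB = 11000·692/(1120·197000) = 0.0345 mm
δ_BC = -8300·492/(828·28100) = -0.1755 mm
δ_CD = 24300·569/(219·96500) = 0.6541 mm
δ = Σδ_i = 0.5131 mm.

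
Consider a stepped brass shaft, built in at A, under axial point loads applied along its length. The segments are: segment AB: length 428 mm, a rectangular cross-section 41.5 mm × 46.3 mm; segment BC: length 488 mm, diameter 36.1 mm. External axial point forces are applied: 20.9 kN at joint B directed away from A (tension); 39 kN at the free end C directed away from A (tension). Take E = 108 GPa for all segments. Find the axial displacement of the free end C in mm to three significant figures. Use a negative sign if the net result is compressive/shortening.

Internal axial forces (sectioning from the free end, tension +): N_BC = 39 kN, N_AB = 59.9 kN.
A_AB = 1921 mm².
A_BC = 1024 mm².
δ_AB = 59900·428/(1921·108000) = 0.1235 mm
δ_BC = 39000·488/(1024·108000) = 0.1722 mm
δ = Σδ_i = 0.2957 mm.

0.296 mm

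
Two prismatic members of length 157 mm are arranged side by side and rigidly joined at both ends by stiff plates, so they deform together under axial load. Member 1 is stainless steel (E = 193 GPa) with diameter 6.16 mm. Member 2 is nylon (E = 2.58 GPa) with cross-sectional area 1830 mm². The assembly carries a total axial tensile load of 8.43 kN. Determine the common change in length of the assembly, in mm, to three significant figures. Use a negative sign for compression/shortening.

0.126 mm

A_1 = 29.8 mm².
Equal strain + equilibrium ⇒ each member carries load in proportion to AE: A₁E₁ = 5752000 N, A₂E₂ = 4721000 N, ΣAE = 10470000 N.
δ = PL/ΣAE = 8430·157/10470000 = 0.1264 mm.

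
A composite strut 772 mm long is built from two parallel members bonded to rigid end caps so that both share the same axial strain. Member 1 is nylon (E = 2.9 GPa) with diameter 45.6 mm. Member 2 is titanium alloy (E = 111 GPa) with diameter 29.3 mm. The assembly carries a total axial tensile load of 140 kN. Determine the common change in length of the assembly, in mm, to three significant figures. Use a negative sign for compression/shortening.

A_1 = 1633 mm².
A_2 = 674.3 mm².
Equal strain + equilibrium ⇒ each member carries load in proportion to AE: A₁E₁ = 4736000 N, A₂E₂ = 74840000 N, ΣAE = 79580000 N.
δ = PL/ΣAE = 140000·772/79580000 = 1.358 mm.

1.36 mm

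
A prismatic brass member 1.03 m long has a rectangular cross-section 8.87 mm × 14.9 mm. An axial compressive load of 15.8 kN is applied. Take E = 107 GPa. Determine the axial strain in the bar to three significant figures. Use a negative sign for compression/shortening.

A = 132.2 mm².
σ = N/A = -119.5 MPa; ε = σ/E = -119.5/107000 = -1.117e-03.

-0.00112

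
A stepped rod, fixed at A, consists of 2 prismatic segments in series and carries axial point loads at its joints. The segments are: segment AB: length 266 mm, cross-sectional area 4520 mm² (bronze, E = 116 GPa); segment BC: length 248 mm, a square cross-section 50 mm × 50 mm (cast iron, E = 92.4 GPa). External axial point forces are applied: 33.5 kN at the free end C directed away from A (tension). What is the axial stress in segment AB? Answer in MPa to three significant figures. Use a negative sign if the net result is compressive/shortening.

7.41 MPa

Internal axial forces (sectioning from the free end, tension +): N_BC = 33.5 kN, N_AB = 33.5 kN.
σ_AB = N_AB/A_AB = 33500/4520 = 7.412 MPa.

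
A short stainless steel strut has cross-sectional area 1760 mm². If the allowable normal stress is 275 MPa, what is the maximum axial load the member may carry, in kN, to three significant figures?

P_max = σ_allow · A = 275 · 1760 = 484000 N = 484 kN.

484 kN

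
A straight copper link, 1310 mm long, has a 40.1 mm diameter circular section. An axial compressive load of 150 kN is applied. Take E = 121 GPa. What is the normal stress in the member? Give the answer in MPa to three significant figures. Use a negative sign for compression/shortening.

A = 1263 mm².
σ = N/A = -150000/1263 = -118.8 MPa.

-119 MPa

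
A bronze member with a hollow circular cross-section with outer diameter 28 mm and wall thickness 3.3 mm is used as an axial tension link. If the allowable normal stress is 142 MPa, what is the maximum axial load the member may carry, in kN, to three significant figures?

36.4 kN

A = 256.1 mm².
P_max = σ_allow · A = 142 · 256.1 = 36360 N = 36.36 kN.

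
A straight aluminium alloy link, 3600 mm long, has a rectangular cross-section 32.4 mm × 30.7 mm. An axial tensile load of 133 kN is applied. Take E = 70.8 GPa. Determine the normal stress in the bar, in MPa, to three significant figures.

134 MPa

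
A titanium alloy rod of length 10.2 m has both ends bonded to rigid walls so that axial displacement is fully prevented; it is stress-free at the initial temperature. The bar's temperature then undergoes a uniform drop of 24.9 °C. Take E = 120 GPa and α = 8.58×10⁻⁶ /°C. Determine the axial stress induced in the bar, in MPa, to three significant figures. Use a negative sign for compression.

25.6 MPa

Free thermal expansion αLΔT = 8.58e-6 · 10200 · -24.9 = -2.179 mm.
The walls impose strain ε = −(-2.179)/10200 = 2.1364e-04; σ = Eε = 120000 · 2.1364e-04 = 25.64 MPa.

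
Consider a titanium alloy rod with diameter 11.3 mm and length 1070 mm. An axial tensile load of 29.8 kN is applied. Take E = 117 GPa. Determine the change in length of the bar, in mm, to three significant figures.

A = 100.3 mm².
δ_mech = NL/(AE) = 29800·1070/(100.3·117000) = 2.717 mm.

2.72 mm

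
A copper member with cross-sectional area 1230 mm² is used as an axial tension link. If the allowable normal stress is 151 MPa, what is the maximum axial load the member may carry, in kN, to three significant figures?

186 kN

P_max = σ_allow · A = 151 · 1230 = 185700 N = 185.7 kN.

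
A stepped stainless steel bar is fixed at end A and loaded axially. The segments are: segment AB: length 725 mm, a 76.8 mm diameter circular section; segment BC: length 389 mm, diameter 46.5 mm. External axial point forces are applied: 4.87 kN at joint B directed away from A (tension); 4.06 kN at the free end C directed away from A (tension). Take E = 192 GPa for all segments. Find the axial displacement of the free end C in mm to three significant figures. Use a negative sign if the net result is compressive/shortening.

Internal axial forces (sectioning from the free end, tension +): N_BC = 4.06 kN, N_AB = 8.93 kN.
A_AB = 4632 mm².
A_BC = 1698 mm².
δ_AB = 8930·725/(4632·192000) = 0.007279 mm
δ_BC = 4060·389/(1698·192000) = 0.004844 mm
δ = Σδ_i = 0.01212 mm.

0.0121 mm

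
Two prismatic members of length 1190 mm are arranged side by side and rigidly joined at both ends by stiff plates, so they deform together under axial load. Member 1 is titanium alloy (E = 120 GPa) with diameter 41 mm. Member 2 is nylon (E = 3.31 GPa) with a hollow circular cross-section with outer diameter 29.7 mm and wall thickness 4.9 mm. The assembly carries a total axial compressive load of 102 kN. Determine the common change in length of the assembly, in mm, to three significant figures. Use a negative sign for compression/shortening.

-0.760 mm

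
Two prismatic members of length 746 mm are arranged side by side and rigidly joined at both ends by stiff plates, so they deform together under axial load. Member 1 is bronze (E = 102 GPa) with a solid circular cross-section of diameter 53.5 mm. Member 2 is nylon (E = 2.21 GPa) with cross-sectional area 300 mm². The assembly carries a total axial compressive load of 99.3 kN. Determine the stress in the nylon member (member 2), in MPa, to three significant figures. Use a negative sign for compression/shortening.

-0.954 MPa

A_1 = 2248 mm².
Equal strain + equilibrium ⇒ each member carries load in proportion to AE: A₁E₁ = 229300000 N, A₂E₂ = 663000 N, ΣAE = 230000000 N.
σ₂ = P·E₂/ΣAE = -99300·2210/230000000 = -0.9543 MPa.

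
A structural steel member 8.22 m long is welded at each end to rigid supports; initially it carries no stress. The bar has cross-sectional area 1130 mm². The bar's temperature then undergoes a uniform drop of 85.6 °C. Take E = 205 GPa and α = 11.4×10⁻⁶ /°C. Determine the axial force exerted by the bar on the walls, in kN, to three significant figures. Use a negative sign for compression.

Free thermal expansion αLΔT = 11.4e-6 · 8220 · -85.6 = -8.021 mm.
The walls impose strain ε = −(-8.021)/8220 = 9.7584e-04; σ = Eε = 205000 · 9.7584e-04 = 200 MPa.
Wall reaction R = σ·A = 200·1130 = 226100 N = 226.1 kN.

226 kN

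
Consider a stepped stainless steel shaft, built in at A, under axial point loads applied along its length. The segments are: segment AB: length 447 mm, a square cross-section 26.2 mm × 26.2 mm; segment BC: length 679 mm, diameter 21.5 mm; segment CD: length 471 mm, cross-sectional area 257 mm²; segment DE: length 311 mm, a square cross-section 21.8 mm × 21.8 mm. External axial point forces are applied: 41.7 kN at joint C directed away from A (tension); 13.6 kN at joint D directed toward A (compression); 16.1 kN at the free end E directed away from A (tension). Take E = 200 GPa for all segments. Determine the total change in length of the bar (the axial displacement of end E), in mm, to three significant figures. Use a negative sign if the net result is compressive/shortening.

Internal axial forces (sectioning from the free end, tension +): N_DE = 16.1 kN, N_CD = 2.5 kN, N_BC = 44.2 kN, N_AB = 44.2 kN.
A_AB = 686.4 mm².
A_BC = 363.1 mm².
A_DE = 475.2 mm².
δ_AB = 44200·447/(686.4·200000) = 0.1439 mm
δ_BC = 44200·679/(363.1·200000) = 0.4133 mm
δ_CD = 2500·471/(257·200000) = 0.02291 mm
δ_DE = 16100·311/(475.2·200000) = 0.05268 mm
δ = Σδ_i = 0.6328 mm.

0.633 mm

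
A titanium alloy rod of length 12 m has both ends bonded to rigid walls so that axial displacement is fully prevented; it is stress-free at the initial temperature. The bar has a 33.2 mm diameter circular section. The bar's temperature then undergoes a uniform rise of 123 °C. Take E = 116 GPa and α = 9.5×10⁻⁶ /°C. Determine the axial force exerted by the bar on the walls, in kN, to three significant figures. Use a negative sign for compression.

-117 kN

Free thermal expansion αLΔT = 9.5e-6 · 12000 · 123 = 14.02 mm.
The walls impose strain ε = −(14.02)/12000 = -1.1685e-03; σ = Eε = 116000 · -1.1685e-03 = -135.5 MPa.
Wall reaction R = σ·A = -135.5·865.7 = -117300 N = -117.3 kN.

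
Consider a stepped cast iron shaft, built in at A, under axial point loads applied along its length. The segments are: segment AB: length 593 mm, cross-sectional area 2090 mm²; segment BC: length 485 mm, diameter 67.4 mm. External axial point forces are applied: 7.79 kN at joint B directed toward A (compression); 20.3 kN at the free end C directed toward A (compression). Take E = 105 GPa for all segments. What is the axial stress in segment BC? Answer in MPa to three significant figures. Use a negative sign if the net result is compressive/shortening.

-5.69 MPa

Internal axial forces (sectioning from the free end, tension +): N_BC = -20.3 kN, N_AB = -28.09 kN.
A_BC = 3568 mm².
σ_BC = N_BC/A_BC = -20300/3568 = -5.69 MPa.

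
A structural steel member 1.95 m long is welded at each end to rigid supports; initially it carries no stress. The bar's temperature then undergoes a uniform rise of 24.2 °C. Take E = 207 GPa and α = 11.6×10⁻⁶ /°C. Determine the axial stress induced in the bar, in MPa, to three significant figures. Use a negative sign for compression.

Free thermal expansion αLΔT = 11.6e-6 · 1950 · 24.2 = 0.5474 mm.
The walls impose strain ε = −(0.5474)/1950 = -2.8072e-04; σ = Eε = 207000 · -2.8072e-04 = -58.11 MPa.

-58.1 MPa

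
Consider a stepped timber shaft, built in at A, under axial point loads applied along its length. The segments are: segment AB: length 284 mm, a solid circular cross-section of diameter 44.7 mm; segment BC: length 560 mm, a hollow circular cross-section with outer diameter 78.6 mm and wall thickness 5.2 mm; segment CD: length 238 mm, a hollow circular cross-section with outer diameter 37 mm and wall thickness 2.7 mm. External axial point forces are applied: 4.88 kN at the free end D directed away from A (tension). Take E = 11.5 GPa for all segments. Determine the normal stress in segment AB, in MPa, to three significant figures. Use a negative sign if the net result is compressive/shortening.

3.11 MPa

Internal axial forces (sectioning from the free end, tension +): N_CD = 4.88 kN, N_BC = 4.88 kN, N_AB = 4.88 kN.
A_AB = 1569 mm².
σ_AB = N_AB/A_AB = 4880/1569 = 3.11 MPa.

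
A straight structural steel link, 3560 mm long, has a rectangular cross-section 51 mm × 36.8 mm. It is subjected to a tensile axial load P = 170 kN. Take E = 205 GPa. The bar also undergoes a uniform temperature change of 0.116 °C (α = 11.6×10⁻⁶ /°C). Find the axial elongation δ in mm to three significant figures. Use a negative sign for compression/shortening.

1.58 mm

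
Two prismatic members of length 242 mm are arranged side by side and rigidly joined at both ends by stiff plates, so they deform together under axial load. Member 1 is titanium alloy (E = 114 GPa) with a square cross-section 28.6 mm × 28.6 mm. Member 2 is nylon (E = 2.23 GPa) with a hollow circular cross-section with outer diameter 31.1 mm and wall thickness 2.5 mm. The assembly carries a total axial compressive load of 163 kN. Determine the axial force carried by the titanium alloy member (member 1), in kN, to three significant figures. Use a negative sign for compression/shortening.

A_1 = 818 mm².
A_2 = 224.6 mm².
Equal strain + equilibrium ⇒ each member carries load in proportion to AE: A₁E₁ = 93250000 N, A₂E₂ = 500900 N, ΣAE = 93750000 N.
F₁ = P·A₁E₁/ΣAE = -163000·93250000/93750000 = -162100 N.

-162 kN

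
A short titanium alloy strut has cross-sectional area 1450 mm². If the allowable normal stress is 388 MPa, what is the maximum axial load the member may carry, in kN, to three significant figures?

P_max = σ_allow · A = 388 · 1450 = 562600 N = 562.6 kN.

563 kN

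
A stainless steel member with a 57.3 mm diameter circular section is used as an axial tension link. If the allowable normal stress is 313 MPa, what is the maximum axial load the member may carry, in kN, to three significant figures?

A = 2579 mm².
P_max = σ_allow · A = 313 · 2579 = 807100 N = 807.1 kN.

807 kN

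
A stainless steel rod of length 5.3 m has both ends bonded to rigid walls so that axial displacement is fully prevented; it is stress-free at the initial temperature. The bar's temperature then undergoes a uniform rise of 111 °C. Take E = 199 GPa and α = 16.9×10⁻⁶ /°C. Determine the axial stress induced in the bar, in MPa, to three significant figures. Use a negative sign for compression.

Free thermal expansion αLΔT = 16.9e-6 · 5300 · 111 = 9.942 mm.
The walls impose strain ε = −(9.942)/5300 = -1.8759e-03; σ = Eε = 199000 · -1.8759e-03 = -373.3 MPa.

-373 MPa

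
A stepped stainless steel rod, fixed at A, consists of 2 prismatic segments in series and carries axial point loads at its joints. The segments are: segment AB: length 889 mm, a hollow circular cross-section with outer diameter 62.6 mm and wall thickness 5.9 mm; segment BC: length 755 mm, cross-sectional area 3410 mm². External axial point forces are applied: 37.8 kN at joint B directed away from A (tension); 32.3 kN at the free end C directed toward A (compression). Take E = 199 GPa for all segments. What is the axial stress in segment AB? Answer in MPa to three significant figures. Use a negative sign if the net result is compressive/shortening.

5.23 MPa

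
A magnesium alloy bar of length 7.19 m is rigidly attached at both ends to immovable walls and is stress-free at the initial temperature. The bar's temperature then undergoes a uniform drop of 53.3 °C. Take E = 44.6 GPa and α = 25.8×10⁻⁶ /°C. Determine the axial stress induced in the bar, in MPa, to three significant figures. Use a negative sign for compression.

61.3 MPa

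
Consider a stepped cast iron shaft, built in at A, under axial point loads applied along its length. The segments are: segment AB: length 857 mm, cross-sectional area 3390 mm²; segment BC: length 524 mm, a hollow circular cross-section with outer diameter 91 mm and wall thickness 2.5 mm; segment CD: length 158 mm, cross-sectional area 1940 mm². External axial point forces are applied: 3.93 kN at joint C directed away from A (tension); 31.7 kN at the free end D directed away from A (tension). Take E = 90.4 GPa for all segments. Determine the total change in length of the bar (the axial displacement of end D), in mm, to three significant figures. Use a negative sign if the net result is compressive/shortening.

0.425 mm

Internal axial forces (sectioning from the free end, tension +): N_CD = 31.7 kN, N_BC = 35.63 kN, N_AB = 35.63 kN.
A_BC = 695.1 mm².
δ_AB = 35630·857/(3390·90400) = 0.09964 mm
δ_BC = 35630·524/(695.1·90400) = 0.2971 mm
δ_CD = 31700·158/(1940·90400) = 0.02856 mm
δ = Σδ_i = 0.4253 mm.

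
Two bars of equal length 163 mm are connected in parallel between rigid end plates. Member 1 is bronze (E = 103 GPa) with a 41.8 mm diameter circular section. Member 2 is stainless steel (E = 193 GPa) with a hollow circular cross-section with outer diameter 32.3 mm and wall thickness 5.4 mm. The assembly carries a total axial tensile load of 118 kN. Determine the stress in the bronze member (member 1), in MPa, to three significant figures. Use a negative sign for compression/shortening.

53.0 MPa

A_1 = 1372 mm².
A_2 = 456.3 mm².
Equal strain + equilibrium ⇒ each member carries load in proportion to AE: A₁E₁ = 141300000 N, A₂E₂ = 88080000 N, ΣAE = 229400000 N.
σ₁ = P·E₁/ΣAE = 118000·103000/229400000 = 52.98 MPa.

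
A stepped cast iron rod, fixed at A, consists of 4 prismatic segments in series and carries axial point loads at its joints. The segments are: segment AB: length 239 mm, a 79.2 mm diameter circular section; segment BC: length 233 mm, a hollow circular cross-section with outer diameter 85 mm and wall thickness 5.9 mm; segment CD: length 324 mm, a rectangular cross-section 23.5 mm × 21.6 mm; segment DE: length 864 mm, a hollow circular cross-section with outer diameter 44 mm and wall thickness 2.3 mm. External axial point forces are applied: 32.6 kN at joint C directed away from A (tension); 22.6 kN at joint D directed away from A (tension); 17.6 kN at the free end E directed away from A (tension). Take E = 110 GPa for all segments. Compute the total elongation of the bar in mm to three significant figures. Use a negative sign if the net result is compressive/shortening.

Internal axial forces (sectioning from the free end, tension +): N_DE = 17.6 kN, N_CD = 40.2 kN, N_BC = 72.8 kN, N_AB = 72.8 kN.
A_AB = 4927 mm².
A_BC = 1466 mm².
A_CD = 507.6 mm².
A_DE = 301.3 mm².
δ_AB = 72800·239/(4927·110000) = 0.03211 mm
δ_BC = 72800·233/(1466·110000) = 0.1052 mm
δ_CD = 40200·324/(507.6·110000) = 0.2333 mm
δ_DE = 17600·864/(301.3·110000) = 0.4588 mm
δ = Σδ_i = 0.8293 mm.

0.829 mm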